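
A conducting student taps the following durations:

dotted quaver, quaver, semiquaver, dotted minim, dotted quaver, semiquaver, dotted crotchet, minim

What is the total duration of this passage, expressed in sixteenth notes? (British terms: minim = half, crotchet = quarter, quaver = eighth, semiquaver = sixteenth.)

36

Each duration in sixteenth notes: dotted quaver = 3; quaver = 2; semiquaver = 1; dotted minim = 12; dotted quaver = 3; semiquaver = 1; dotted crotchet = 6; minim = 8.
Total: 3 + 2 + 1 + 12 + 3 + 1 + 6 + 8 = 36 sixteenth notes.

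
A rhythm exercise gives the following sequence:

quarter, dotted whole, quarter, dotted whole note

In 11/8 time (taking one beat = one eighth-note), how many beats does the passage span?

One eighth-note beat = 2 sixteenth notes.
Each duration in sixteenth notes: quarter = 4; dotted whole = 24; quarter = 4; dotted whole note = 24.
Altogether 4 + 24 + 4 + 24 = 56.
56 ÷ 2 = 28 beats.

28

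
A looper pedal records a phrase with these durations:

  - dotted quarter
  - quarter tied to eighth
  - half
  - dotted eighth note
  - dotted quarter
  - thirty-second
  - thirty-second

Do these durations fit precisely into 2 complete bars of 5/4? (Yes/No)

No

One bar of 5/4 = 40 thirty-second notes, so 2 bars = 80.
Convert each value to thirty-second notes: dotted quarter = 12; quarter tied to eighth (quarter + eighth) = 12; half = 16; dotted eighth note = 6; dotted quarter = 12; thirty-second = 1; thirty-second = 1.
Adding: 12 + 12 + 16 + 6 + 12 + 1 + 1 = 60.
60 falls short of 80, so the answer is No.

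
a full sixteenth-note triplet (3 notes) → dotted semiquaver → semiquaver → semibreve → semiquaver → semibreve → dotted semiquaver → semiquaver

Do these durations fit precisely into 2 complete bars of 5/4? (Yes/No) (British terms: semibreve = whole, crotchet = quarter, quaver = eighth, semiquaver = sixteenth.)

Yes

One bar of 5/4 = 40 thirty-second notes, so 2 bars = 80.
Working in thirty-second notes: a full sixteenth-note triplet (3 notes) (three triplet sixteenths span one eighth) = 4; dotted semiquaver = 3; semiquaver = 2; semibreve = 32; semiquaver = 2; semibreve = 32; dotted semiquaver = 3; semiquaver = 2.
Sum: 4 + 3 + 2 + 32 + 2 + 32 + 3 + 2 = 80.
80 equals 80, so the answer is Yes.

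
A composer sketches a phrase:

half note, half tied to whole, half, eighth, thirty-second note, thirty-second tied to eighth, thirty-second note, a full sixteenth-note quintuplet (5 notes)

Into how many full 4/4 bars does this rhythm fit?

3

One bar of 4/4 = 32 thirty-second notes.
Working in thirty-second notes: half note = 16; half tied to whole (half + whole) = 48; half = 16; eighth = 4; thirty-second note = 1; thirty-second tied to eighth (thirty-second + eighth) = 5; thirty-second note = 1; a full sixteenth-note quintuplet (5 notes) (five quintuplet sixteenths span one quarter) = 8.
Altogether 16 + 48 + 16 + 4 + 1 + 5 + 1 + 8 = 99.
99 ÷ 32 = 3 complete bars with 3 left over.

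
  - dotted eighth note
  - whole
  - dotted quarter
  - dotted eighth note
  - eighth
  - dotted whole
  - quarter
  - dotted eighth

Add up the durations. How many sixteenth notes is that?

In sixteenth notes: dotted eighth note = 3; whole = 16; dotted quarter = 6; dotted eighth note = 3; eighth = 2; dotted whole = 24; quarter = 4; dotted eighth = 3.
Adding: 3 + 16 + 6 + 3 + 2 + 24 + 4 + 3 = 61 sixteenth notes.

61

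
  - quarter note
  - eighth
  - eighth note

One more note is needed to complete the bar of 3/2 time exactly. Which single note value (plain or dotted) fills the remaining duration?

The bar of 3/2 = 12 eighth notes.
In eighth notes: quarter note = 2; eighth = 1; eighth note = 1.
Sum: 2 + 1 + 1 = 4.
Remaining: 12 − 4 = 8 eighth notes, which is a whole note.

whole note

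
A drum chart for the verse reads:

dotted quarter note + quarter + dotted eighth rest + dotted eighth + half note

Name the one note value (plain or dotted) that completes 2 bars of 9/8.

2 bars of 9/8 = 36 sixteenth notes.
Each duration in sixteenth notes: dotted quarter note = 6; quarter = 4; dotted eighth rest = 3; dotted eighth = 3; half note = 8.
Adding: 6 + 4 + 3 + 3 + 8 = 24.
Remaining: 36 − 24 = 12 sixteenth notes, which is a dotted half note.

dotted half note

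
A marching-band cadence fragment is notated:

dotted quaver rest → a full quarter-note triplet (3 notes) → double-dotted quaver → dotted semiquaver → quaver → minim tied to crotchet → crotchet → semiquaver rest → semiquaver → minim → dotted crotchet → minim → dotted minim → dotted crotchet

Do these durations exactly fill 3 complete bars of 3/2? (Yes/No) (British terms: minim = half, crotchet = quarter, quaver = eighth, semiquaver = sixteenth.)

One bar of 3/2 = 48 thirty-second notes, so 3 bars = 144.
Convert each value to thirty-second notes: dotted quaver rest = 6; a full quarter-note triplet (3 notes) (three triplet quarters span one half) = 16; double-dotted quaver = 7; dotted semiquaver = 3; quaver = 4; minim tied to crotchet (minim + crotchet) = 24; crotchet = 8; semiquaver rest = 2; semiquaver = 2; minim = 16; dotted crotchet = 12; minim = 16; dotted minim = 24; dotted crotchet = 12.
Sum: 6 + 16 + 7 + 3 + 4 + 24 + 8 + 2 + 2 + 16 + 12 + 16 + 24 + 12 = 152.
152 exceeds 144, so the answer is No.

No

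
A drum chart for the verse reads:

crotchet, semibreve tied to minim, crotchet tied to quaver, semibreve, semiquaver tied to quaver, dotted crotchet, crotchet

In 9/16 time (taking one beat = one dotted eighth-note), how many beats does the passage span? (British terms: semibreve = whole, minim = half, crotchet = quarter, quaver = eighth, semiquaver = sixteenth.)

One dotted eighth-note beat = 3 sixteenth notes.
Each duration in sixteenth notes: crotchet = 4; semibreve tied to minim (semibreve + minim) = 24; crotchet tied to quaver (crotchet + quaver) = 6; semibreve = 16; semiquaver tied to quaver (semiquaver + quaver) = 3; dotted crotchet = 6; crotchet = 4.
Adding: 4 + 24 + 6 + 16 + 3 + 6 + 4 = 63.
63 ÷ 3 = 21 beats.

21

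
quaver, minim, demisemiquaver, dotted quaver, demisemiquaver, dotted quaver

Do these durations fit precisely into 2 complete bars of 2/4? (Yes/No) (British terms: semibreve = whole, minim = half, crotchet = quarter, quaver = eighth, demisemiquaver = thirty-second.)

No

One bar of 2/4 = 16 thirty-second notes, so 2 bars = 32.
Each duration in thirty-second notes: quaver = 4; minim = 16; demisemiquaver = 1; dotted quaver = 6; demisemiquaver = 1; dotted quaver = 6.
Adding: 4 + 16 + 1 + 6 + 1 + 6 = 34.
34 exceeds 32, so the answer is No.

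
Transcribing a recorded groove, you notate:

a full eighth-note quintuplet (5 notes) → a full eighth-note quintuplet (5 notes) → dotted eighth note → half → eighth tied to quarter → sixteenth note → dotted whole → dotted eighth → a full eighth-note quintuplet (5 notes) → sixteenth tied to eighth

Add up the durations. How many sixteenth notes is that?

Each duration in sixteenth notes: a full eighth-note quintuplet (5 notes) (five quintuplet eighths span one half) = 8; a full eighth-note quintuplet (5 notes) (five quintuplet eighths span one half) = 8; dotted eighth note = 3; half = 8; eighth tied to quarter (eighth + quarter) = 6; sixteenth note = 1; dotted whole = 24; dotted eighth = 3; a full eighth-note quintuplet (5 notes) (five quintuplet eighths span one half) = 8; sixteenth tied to eighth (sixteenth + eighth) = 3.
Adding: 8 + 8 + 3 + 8 + 6 + 1 + 24 + 3 + 8 + 3 = 72 sixteenth notes.

72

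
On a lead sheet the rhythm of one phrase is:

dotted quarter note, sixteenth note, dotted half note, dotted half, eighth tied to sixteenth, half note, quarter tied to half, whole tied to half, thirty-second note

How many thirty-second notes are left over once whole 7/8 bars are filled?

One bar of 7/8 = 28 thirty-second notes.
Each duration in thirty-second notes: dotted quarter note = 12; sixteenth note = 2; dotted half note = 24; dotted half = 24; eighth tied to sixteenth (eighth + sixteenth) = 6; half note = 16; quarter tied to half (quarter + half) = 24; whole tied to half (whole + half) = 48; thirty-second note = 1.
Adding: 12 + 2 + 24 + 24 + 6 + 16 + 24 + 48 + 1 = 157.
157 ÷ 28 = 5 complete bars with 17 thirty-second notes remaining.

17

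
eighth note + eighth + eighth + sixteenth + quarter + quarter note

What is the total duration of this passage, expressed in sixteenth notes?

Express everything in sixteenth notes: eighth note = 2; eighth = 2; eighth = 2; sixteenth = 1; quarter = 4; quarter note = 4.
Adding: 2 + 2 + 2 + 1 + 4 + 4 = 15 sixteenth notes.

15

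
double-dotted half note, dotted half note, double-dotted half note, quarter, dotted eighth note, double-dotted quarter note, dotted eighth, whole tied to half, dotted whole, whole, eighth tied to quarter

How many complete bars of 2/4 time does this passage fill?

One bar of 2/4 = 8 sixteenth notes.
Express everything in sixteenth notes: double-dotted half note = 14; dotted half note = 12; double-dotted half note = 14; quarter = 4; dotted eighth note = 3; double-dotted quarter note = 7; dotted eighth = 3; whole tied to half (whole + half) = 24; dotted whole = 24; whole = 16; eighth tied to quarter (eighth + quarter) = 6.
Total: 14 + 12 + 14 + 4 + 3 + 7 + 3 + 24 + 24 + 16 + 6 = 127.
127 ÷ 8 = 15 complete bars with 7 left over.

15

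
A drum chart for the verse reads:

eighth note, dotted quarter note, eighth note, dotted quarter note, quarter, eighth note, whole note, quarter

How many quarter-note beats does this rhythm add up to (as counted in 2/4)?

10.5

One quarter-note beat = 2 eighth notes.
Working in eighth notes: eighth note = 1; dotted quarter note = 3; eighth note = 1; dotted quarter note = 3; quarter = 2; eighth note = 1; whole note = 8; quarter = 2.
Total: 1 + 3 + 1 + 3 + 2 + 1 + 8 + 2 = 21.
21 ÷ 2 = 10.5 beats.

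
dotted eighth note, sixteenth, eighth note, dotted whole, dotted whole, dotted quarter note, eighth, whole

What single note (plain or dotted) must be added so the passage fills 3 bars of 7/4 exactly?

dotted quarter note

3 bars of 7/4 = 84 sixteenth notes.
Working in sixteenth notes: dotted eighth note = 3; sixteenth = 1; eighth note = 2; dotted whole = 24; dotted whole = 24; dotted quarter note = 6; eighth = 2; whole = 16.
Adding: 3 + 1 + 2 + 24 + 24 + 6 + 2 + 16 = 78.
Remaining: 84 − 78 = 6 sixteenth notes, which is a dotted quarter note.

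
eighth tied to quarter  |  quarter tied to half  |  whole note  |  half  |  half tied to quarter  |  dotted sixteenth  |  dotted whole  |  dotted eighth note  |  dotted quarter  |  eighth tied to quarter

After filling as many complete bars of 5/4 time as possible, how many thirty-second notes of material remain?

One bar of 5/4 = 40 thirty-second notes.
Convert each value to thirty-second notes: eighth tied to quarter (eighth + quarter) = 12; quarter tied to half (quarter + half) = 24; whole note = 32; half = 16; half tied to quarter (half + quarter) = 24; dotted sixteenth = 3; dotted whole = 48; dotted eighth note = 6; dotted quarter = 12; eighth tied to quarter (eighth + quarter) = 12.
Adding: 12 + 24 + 32 + 16 + 24 + 3 + 48 + 6 + 12 + 12 = 189.
189 ÷ 40 = 4 complete bars with 29 thirty-second notes remaining.

29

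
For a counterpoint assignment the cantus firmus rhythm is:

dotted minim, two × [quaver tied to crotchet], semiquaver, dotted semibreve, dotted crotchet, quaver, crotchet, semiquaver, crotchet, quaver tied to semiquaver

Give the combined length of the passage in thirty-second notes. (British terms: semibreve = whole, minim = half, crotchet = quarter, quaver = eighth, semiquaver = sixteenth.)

138

Express everything in thirty-second notes: dotted minim = 24; quaver tied to crotchet (quaver + crotchet) = 12; quaver tied to crotchet (quaver + crotchet) = 12; semiquaver = 2; dotted semibreve = 48; dotted crotchet = 12; quaver = 4; crotchet = 8; semiquaver = 2; crotchet = 8; quaver tied to semiquaver (quaver + semiquaver) = 6.
Adding: 24 + 12 + 12 + 2 + 48 + 12 + 4 + 8 + 2 + 8 + 6 = 138 thirty-second notes.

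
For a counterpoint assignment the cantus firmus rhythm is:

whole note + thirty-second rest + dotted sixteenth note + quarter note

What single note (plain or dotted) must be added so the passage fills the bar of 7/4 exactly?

dotted quarter note

The bar of 7/4 = 56 thirty-second notes.
Each duration in thirty-second notes: whole note = 32; thirty-second rest = 1; dotted sixteenth note = 3; quarter note = 8.
Total: 32 + 1 + 3 + 8 = 44.
Remaining: 56 − 44 = 12 thirty-second notes, which is a dotted quarter note.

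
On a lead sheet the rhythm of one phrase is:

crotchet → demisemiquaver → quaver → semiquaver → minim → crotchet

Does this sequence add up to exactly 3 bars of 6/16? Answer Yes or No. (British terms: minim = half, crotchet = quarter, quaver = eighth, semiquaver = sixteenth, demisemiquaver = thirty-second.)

One bar of 6/16 = 12 thirty-second notes, so 3 bars = 36.
In thirty-second notes: crotchet = 8; demisemiquaver = 1; quaver = 4; semiquaver = 2; minim = 16; crotchet = 8.
Sum: 8 + 1 + 4 + 2 + 16 + 8 = 39.
39 exceeds 36, so the answer is No.

No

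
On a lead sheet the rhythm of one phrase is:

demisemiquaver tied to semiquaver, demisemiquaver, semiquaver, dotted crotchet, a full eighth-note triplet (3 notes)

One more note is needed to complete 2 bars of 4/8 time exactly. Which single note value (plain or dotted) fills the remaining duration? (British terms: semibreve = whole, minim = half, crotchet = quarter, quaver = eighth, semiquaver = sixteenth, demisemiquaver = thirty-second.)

dotted eighth note

2 bars of 4/8 = 32 thirty-second notes.
Working in thirty-second notes: demisemiquaver tied to semiquaver (demisemiquaver + semiquaver) = 3; demisemiquaver = 1; semiquaver = 2; dotted crotchet = 12; a full eighth-note triplet (3 notes) (three triplet eighths span one quarter) = 8.
Adding: 3 + 1 + 2 + 12 + 8 = 26.
Remaining: 32 − 26 = 6 thirty-second notes, which is a dotted eighth note.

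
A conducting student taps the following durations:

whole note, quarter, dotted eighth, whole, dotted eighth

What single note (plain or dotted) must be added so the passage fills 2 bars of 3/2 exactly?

2 bars of 3/2 = 48 sixteenth notes.
Express everything in sixteenth notes: whole note = 16; quarter = 4; dotted eighth = 3; whole = 16; dotted eighth = 3.
Altogether 16 + 4 + 3 + 16 + 3 = 42.
Remaining: 48 − 42 = 6 sixteenth notes, which is a dotted quarter note.

dotted quarter note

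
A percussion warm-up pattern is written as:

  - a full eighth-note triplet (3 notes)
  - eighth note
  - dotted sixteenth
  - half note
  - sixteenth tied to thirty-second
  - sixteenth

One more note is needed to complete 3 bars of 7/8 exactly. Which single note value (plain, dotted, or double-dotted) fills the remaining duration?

3 bars of 7/8 = 84 thirty-second notes.
In thirty-second notes: a full eighth-note triplet (3 notes) (three triplet eighths span one quarter) = 8; eighth note = 4; dotted sixteenth = 3; half note = 16; sixteenth tied to thirty-second (sixteenth + thirty-second) = 3; sixteenth = 2.
Adding: 8 + 4 + 3 + 16 + 3 + 2 = 36.
Remaining: 84 − 36 = 48 thirty-second notes, which is a dotted whole note.

dotted whole note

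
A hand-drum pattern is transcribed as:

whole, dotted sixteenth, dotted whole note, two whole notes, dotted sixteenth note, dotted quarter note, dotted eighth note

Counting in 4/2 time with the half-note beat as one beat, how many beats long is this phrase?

One half-note beat = 16 thirty-second notes.
In thirty-second notes: whole = 32; dotted sixteenth = 3; dotted whole note = 48; whole note = 32; whole note = 32; dotted sixteenth note = 3; dotted quarter note = 12; dotted eighth note = 6.
Total: 32 + 3 + 48 + 32 + 32 + 3 + 12 + 6 = 168.
168 ÷ 16 = 10.5 beats.

10.5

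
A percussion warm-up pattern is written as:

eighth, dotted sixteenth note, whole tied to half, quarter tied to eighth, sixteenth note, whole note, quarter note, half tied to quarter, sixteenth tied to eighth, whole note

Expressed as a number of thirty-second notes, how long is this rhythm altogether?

171

In thirty-second notes: eighth = 4; dotted sixteenth note = 3; whole tied to half (whole + half) = 48; quarter tied to eighth (quarter + eighth) = 12; sixteenth note = 2; whole note = 32; quarter note = 8; half tied to quarter (half + quarter) = 24; sixteenth tied to eighth (sixteenth + eighth) = 6; whole note = 32.
Altogether 4 + 3 + 48 + 12 + 2 + 32 + 8 + 24 + 6 + 32 = 171 thirty-second notes.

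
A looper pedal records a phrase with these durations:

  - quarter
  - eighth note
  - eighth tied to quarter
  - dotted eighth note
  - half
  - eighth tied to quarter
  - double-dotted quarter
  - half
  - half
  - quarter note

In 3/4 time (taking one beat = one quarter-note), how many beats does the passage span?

14

One quarter-note beat = 4 sixteenth notes.
Each duration in sixteenth notes: quarter = 4; eighth note = 2; eighth tied to quarter (eighth + quarter) = 6; dotted eighth note = 3; half = 8; eighth tied to quarter (eighth + quarter) = 6; double-dotted quarter = 7; half = 8; half = 8; quarter note = 4.
Altogether 4 + 2 + 6 + 3 + 8 + 6 + 7 + 8 + 8 + 4 = 56.
56 ÷ 4 = 14 beats.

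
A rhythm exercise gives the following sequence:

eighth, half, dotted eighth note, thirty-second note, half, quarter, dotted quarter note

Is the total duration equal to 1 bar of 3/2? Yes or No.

One bar of 3/2 = 48 thirty-second notes.
Express everything in thirty-second notes: eighth = 4; half = 16; dotted eighth note = 6; thirty-second note = 1; half = 16; quarter = 8; dotted quarter note = 12.
Adding: 4 + 16 + 6 + 1 + 16 + 8 + 12 = 63.
63 exceeds 48, so the answer is No.

No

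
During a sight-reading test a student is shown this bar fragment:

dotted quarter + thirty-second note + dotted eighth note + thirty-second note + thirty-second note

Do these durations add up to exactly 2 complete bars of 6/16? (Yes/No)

No

One bar of 6/16 = 12 thirty-second notes, so 2 bars = 24.
Working in thirty-second notes: dotted quarter = 12; thirty-second note = 1; dotted eighth note = 6; thirty-second note = 1; thirty-second note = 1.
Adding: 12 + 1 + 6 + 1 + 1 = 21.
21 falls short of 24, so the answer is No.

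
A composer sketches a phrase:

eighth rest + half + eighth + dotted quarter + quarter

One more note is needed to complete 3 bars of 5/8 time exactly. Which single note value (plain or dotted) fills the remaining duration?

half note

3 bars of 5/8 = 15 eighth notes.
Express everything in eighth notes: eighth rest = 1; half = 4; eighth = 1; dotted quarter = 3; quarter = 2.
Adding: 1 + 4 + 1 + 3 + 2 = 11.
Remaining: 15 − 11 = 4 eighth notes, which is a half note.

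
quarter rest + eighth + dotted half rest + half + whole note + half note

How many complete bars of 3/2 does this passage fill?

2

One bar of 3/2 = 12 eighth notes.
In eighth notes: quarter rest = 2; eighth = 1; dotted half rest = 6; half = 4; whole note = 8; half note = 4.
Adding: 2 + 1 + 6 + 4 + 8 + 4 = 25.
25 ÷ 12 = 2 complete bars with 1 left over.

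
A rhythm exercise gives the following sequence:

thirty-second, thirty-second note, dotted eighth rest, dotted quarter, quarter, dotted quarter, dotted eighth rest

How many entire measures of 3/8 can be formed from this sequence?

3

One bar of 3/8 = 12 thirty-second notes.
Express everything in thirty-second notes: thirty-second = 1; thirty-second note = 1; dotted eighth rest = 6; dotted quarter = 12; quarter = 8; dotted quarter = 12; dotted eighth rest = 6.
Altogether 1 + 1 + 6 + 12 + 8 + 12 + 6 = 46.
46 ÷ 12 = 3 complete bars with 10 left over.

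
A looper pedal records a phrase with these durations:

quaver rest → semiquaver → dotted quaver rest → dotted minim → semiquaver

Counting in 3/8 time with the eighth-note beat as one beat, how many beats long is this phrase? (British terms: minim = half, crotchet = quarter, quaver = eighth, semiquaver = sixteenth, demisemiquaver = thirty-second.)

One eighth-note beat = 2 sixteenth notes.
Convert each value to sixteenth notes: quaver rest = 2; semiquaver = 1; dotted quaver rest = 3; dotted minim = 12; semiquaver = 1.
Altogether 2 + 1 + 3 + 12 + 1 = 19.
19 ÷ 2 = 9.5 beats.

9.5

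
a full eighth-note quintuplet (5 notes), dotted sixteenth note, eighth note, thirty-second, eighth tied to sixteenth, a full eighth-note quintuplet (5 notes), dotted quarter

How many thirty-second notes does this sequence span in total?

58

Each duration in thirty-second notes: a full eighth-note quintuplet (5 notes) (five quintuplet eighths span one half) = 16; dotted sixteenth note = 3; eighth note = 4; thirty-second = 1; eighth tied to sixteenth (eighth + sixteenth) = 6; a full eighth-note quintuplet (5 notes) (five quintuplet eighths span one half) = 16; dotted quarter = 12.
Sum: 16 + 3 + 4 + 1 + 6 + 16 + 12 = 58 thirty-second notes.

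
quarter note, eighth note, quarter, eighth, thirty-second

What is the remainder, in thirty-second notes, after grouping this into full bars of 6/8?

One bar of 6/8 = 24 thirty-second notes.
Convert each value to thirty-second notes: quarter note = 8; eighth note = 4; quarter = 8; eighth = 4; thirty-second = 1.
Altogether 8 + 4 + 8 + 4 + 1 = 25.
25 ÷ 24 = 1 complete bar with 1 thirty-second note remaining.

1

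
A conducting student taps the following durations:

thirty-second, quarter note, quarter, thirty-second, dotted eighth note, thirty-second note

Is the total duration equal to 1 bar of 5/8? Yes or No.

One bar of 5/8 = 20 thirty-second notes.
Each duration in thirty-second notes: thirty-second = 1; quarter note = 8; quarter = 8; thirty-second = 1; dotted eighth note = 6; thirty-second note = 1.
Adding: 1 + 8 + 8 + 1 + 6 + 1 = 25.
25 exceeds 20, so the answer is No.

No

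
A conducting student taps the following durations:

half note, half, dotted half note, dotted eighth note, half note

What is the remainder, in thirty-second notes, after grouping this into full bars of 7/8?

One bar of 7/8 = 14 sixteenth notes.
Convert each value to sixteenth notes: half note = 8; half = 8; dotted half note = 12; dotted eighth note = 3; half note = 8.
Altogether 8 + 8 + 12 + 3 + 8 = 39.
39 ÷ 14 = 2 complete bars with 11 sixteenth notes remaining = 22 thirty-second notes.

22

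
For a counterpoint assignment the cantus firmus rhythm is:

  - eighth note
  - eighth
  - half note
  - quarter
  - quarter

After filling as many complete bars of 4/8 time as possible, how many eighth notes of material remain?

One bar of 4/8 = 4 eighth notes.
In eighth notes: eighth note = 1; eighth = 1; half note = 4; quarter = 2; quarter = 2.
Total: 1 + 1 + 4 + 2 + 2 = 10.
10 ÷ 4 = 2 complete bars with 2 eighth notes remaining.

2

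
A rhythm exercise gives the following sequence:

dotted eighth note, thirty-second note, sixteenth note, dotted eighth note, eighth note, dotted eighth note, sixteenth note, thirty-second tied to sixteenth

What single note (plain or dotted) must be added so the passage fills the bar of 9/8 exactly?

dotted eighth note

The bar of 9/8 = 36 thirty-second notes.
Convert each value to thirty-second notes: dotted eighth note = 6; thirty-second note = 1; sixteenth note = 2; dotted eighth note = 6; eighth note = 4; dotted eighth note = 6; sixteenth note = 2; thirty-second tied to sixteenth (thirty-second + sixteenth) = 3.
Total: 6 + 1 + 2 + 6 + 4 + 6 + 2 + 3 = 30.
Remaining: 36 − 30 = 6 thirty-second notes, which is a dotted eighth note.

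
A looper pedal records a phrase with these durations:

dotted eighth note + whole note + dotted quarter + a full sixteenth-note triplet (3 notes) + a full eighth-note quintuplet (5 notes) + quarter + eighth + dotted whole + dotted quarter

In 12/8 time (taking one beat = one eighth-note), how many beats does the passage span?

One eighth-note beat = 2 sixteenth notes.
Each duration in sixteenth notes: dotted eighth note = 3; whole note = 16; dotted quarter = 6; a full sixteenth-note triplet (3 notes) (three triplet sixteenths span one eighth) = 2; a full eighth-note quintuplet (5 notes) (five quintuplet eighths span one half) = 8; quarter = 4; eighth = 2; dotted whole = 24; dotted quarter = 6.
Adding: 3 + 16 + 6 + 2 + 8 + 4 + 2 + 24 + 6 = 71.
71 ÷ 2 = 35.5 beats.

35.5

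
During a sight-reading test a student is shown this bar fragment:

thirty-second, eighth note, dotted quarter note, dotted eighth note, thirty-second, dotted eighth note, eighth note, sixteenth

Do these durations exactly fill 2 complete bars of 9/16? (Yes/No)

Yes

One bar of 9/16 = 18 thirty-second notes, so 2 bars = 36.
Express everything in thirty-second notes: thirty-second = 1; eighth note = 4; dotted quarter note = 12; dotted eighth note = 6; thirty-second = 1; dotted eighth note = 6; eighth note = 4; sixteenth = 2.
Altogether 1 + 4 + 12 + 6 + 1 + 6 + 4 + 2 = 36.
36 equals 36, so the answer is Yes.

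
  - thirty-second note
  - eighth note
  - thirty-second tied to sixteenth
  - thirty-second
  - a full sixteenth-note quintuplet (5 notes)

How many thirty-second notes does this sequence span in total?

17

Express everything in thirty-second notes: thirty-second note = 1; eighth note = 4; thirty-second tied to sixteenth (thirty-second + sixteenth) = 3; thirty-second = 1; a full sixteenth-note quintuplet (5 notes) (five quintuplet sixteenths span one quarter) = 8.
Sum: 1 + 4 + 3 + 1 + 8 = 17 thirty-second notes.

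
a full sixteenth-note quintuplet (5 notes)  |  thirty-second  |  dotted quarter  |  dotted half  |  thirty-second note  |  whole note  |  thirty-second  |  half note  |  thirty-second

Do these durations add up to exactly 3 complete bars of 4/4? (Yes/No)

Yes

One bar of 4/4 = 32 thirty-second notes, so 3 bars = 96.
Express everything in thirty-second notes: a full sixteenth-note quintuplet (5 notes) (five quintuplet sixteenths span one quarter) = 8; thirty-second = 1; dotted quarter = 12; dotted half = 24; thirty-second note = 1; whole note = 32; thirty-second = 1; half note = 16; thirty-second = 1.
Altogether 8 + 1 + 12 + 24 + 1 + 32 + 1 + 16 + 1 = 96.
96 equals 96, so the answer is Yes.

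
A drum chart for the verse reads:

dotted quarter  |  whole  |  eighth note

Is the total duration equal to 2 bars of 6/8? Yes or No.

Yes

One bar of 6/8 = 6 eighth notes, so 2 bars = 12.
Working in eighth notes: dotted quarter = 3; whole = 8; eighth note = 1.
Sum: 3 + 8 + 1 = 12.
12 equals 12, so the answer is Yes.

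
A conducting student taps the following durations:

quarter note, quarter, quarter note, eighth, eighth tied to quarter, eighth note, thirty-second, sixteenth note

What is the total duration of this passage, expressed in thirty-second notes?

47

Convert each value to thirty-second notes: quarter note = 8; quarter = 8; quarter note = 8; eighth = 4; eighth tied to quarter (eighth + quarter) = 12; eighth note = 4; thirty-second = 1; sixteenth note = 2.
Altogether 8 + 8 + 8 + 4 + 12 + 4 + 1 + 2 = 47 thirty-second notes.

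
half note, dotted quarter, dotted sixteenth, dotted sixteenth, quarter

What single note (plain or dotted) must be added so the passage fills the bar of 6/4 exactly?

dotted eighth note

The bar of 6/4 = 48 thirty-second notes.
Each duration in thirty-second notes: half note = 16; dotted quarter = 12; dotted sixteenth = 3; dotted sixteenth = 3; quarter = 8.
Total: 16 + 12 + 3 + 3 + 8 = 42.
Remaining: 48 − 42 = 6 thirty-second notes, which is a dotted eighth note.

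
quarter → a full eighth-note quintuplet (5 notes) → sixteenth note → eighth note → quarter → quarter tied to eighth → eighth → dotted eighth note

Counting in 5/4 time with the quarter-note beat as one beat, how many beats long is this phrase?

One quarter-note beat = 4 sixteenth notes.
Convert each value to sixteenth notes: quarter = 4; a full eighth-note quintuplet (5 notes) (five quintuplet eighths span one half) = 8; sixteenth note = 1; eighth note = 2; quarter = 4; quarter tied to eighth (quarter + eighth) = 6; eighth = 2; dotted eighth note = 3.
Altogether 4 + 8 + 1 + 2 + 4 + 6 + 2 + 3 = 30.
30 ÷ 4 = 7.5 beats.

7.5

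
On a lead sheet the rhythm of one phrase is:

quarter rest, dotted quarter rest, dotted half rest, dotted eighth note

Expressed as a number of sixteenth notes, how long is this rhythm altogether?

25

Working in sixteenth notes: quarter rest = 4; dotted quarter rest = 6; dotted half rest = 12; dotted eighth note = 3.
Total: 4 + 6 + 12 + 3 = 25 sixteenth notes.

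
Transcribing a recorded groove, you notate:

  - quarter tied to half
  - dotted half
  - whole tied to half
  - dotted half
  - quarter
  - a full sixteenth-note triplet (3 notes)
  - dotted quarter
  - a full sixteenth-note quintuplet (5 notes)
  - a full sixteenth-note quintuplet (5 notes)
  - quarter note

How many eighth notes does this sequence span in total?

42

Express everything in eighth notes: quarter tied to half (quarter + half) = 6; dotted half = 6; whole tied to half (whole + half) = 12; dotted half = 6; quarter = 2; a full sixteenth-note triplet (3 notes) (three triplet sixteenths span one eighth) = 1; dotted quarter = 3; a full sixteenth-note quintuplet (5 notes) (five quintuplet sixteenths span one quarter) = 2; a full sixteenth-note quintuplet (5 notes) (five quintuplet sixteenths span one quarter) = 2; quarter note = 2.
Adding: 6 + 6 + 12 + 6 + 2 + 1 + 3 + 2 + 2 + 2 = 42 eighth notes.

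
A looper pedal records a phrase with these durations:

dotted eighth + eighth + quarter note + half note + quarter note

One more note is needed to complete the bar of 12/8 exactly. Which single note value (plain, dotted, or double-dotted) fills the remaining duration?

The bar of 12/8 = 24 sixteenth notes.
In sixteenth notes: dotted eighth = 3; eighth = 2; quarter note = 4; half note = 8; quarter note = 4.
Adding: 3 + 2 + 4 + 8 + 4 = 21.
Remaining: 24 − 21 = 3 sixteenth notes, which is a dotted eighth note.

dotted eighth note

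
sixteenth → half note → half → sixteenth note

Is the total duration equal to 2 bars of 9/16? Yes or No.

One bar of 9/16 = 9 sixteenth notes, so 2 bars = 18.
Express everything in sixteenth notes: sixteenth = 1; half note = 8; half = 8; sixteenth note = 1.
Total: 1 + 8 + 8 + 1 = 18.
18 equals 18, so the answer is Yes.

Yes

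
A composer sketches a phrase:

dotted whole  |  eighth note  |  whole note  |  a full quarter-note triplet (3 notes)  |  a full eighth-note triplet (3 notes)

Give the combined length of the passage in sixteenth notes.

54

Working in sixteenth notes: dotted whole = 24; eighth note = 2; whole note = 16; a full quarter-note triplet (3 notes) (three triplet quarters span one half) = 8; a full eighth-note triplet (3 notes) (three triplet eighths span one quarter) = 4.
Total: 24 + 2 + 16 + 8 + 4 = 54 sixteenth notes.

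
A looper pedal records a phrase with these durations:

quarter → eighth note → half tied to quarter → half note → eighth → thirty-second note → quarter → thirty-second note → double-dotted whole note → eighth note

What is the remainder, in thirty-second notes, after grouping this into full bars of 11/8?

One bar of 11/8 = 44 thirty-second notes.
Working in thirty-second notes: quarter = 8; eighth note = 4; half tied to quarter (half + quarter) = 24; half note = 16; eighth = 4; thirty-second note = 1; quarter = 8; thirty-second note = 1; double-dotted whole note = 56; eighth note = 4.
Sum: 8 + 4 + 24 + 16 + 4 + 1 + 8 + 1 + 56 + 4 = 126.
126 ÷ 44 = 2 complete bars with 38 thirty-second notes remaining.

38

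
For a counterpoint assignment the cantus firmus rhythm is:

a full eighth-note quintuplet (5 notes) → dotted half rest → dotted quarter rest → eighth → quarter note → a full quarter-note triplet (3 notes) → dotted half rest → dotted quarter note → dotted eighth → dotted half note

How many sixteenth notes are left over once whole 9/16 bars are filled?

One bar of 9/16 = 9 sixteenth notes.
In sixteenth notes: a full eighth-note quintuplet (5 notes) (five quintuplet eighths span one half) = 8; dotted half rest = 12; dotted quarter rest = 6; eighth = 2; quarter note = 4; a full quarter-note triplet (3 notes) (three triplet quarters span one half) = 8; dotted half rest = 12; dotted quarter note = 6; dotted eighth = 3; dotted half note = 12.
Sum: 8 + 12 + 6 + 2 + 4 + 8 + 12 + 6 + 3 + 12 = 73.
73 ÷ 9 = 8 complete bars with 1 sixteenth note remaining.

1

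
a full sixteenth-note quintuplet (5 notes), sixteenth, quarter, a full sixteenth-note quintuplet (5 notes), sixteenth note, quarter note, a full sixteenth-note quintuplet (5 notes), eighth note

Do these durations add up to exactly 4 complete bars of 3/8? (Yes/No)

One bar of 3/8 = 6 sixteenth notes, so 4 bars = 24.
Express everything in sixteenth notes: a full sixteenth-note quintuplet (5 notes) (five quintuplet sixteenths span one quarter) = 4; sixteenth = 1; quarter = 4; a full sixteenth-note quintuplet (5 notes) (five quintuplet sixteenths span one quarter) = 4; sixteenth note = 1; quarter note = 4; a full sixteenth-note quintuplet (5 notes) (five quintuplet sixteenths span one quarter) = 4; eighth note = 2.
Total: 4 + 1 + 4 + 4 + 1 + 4 + 4 + 2 = 24.
24 equals 24, so the answer is Yes.

Yes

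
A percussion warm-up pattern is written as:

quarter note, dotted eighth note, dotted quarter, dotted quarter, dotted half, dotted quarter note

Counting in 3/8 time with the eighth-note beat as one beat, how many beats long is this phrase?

18.5

One eighth-note beat = 2 sixteenth notes.
Express everything in sixteenth notes: quarter note = 4; dotted eighth note = 3; dotted quarter = 6; dotted quarter = 6; dotted half = 12; dotted quarter note = 6.
Altogether 4 + 3 + 6 + 6 + 12 + 6 = 37.
37 ÷ 2 = 18.5 beats.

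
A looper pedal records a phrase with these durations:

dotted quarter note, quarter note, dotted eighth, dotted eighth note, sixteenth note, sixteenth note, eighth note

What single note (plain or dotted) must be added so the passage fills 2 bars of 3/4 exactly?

2 bars of 3/4 = 24 sixteenth notes.
Each duration in sixteenth notes: dotted quarter note = 6; quarter note = 4; dotted eighth = 3; dotted eighth note = 3; sixteenth note = 1; sixteenth note = 1; eighth note = 2.
Sum: 6 + 4 + 3 + 3 + 1 + 1 + 2 = 20.
Remaining: 24 − 20 = 4 sixteenth notes, which is a quarter note.

quarter note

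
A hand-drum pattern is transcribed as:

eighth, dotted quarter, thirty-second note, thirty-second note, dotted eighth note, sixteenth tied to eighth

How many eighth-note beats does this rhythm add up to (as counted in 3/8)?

7.5

One eighth-note beat = 4 thirty-second notes.
Express everything in thirty-second notes: eighth = 4; dotted quarter = 12; thirty-second note = 1; thirty-second note = 1; dotted eighth note = 6; sixteenth tied to eighth (sixteenth + eighth) = 6.
Adding: 4 + 12 + 1 + 1 + 6 + 6 = 30.
30 ÷ 4 = 7.5 beats.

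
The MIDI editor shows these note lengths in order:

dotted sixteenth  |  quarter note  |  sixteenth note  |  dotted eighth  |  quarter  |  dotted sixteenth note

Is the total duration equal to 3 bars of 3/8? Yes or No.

One bar of 3/8 = 12 thirty-second notes, so 3 bars = 36.
In thirty-second notes: dotted sixteenth = 3; quarter note = 8; sixteenth note = 2; dotted eighth = 6; quarter = 8; dotted sixteenth note = 3.
Altogether 3 + 8 + 2 + 6 + 8 + 3 = 30.
30 falls short of 36, so the answer is No.

No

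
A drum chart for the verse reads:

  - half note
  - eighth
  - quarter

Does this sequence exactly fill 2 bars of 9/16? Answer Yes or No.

One bar of 9/16 = 9 sixteenth notes, so 2 bars = 18.
Each duration in sixteenth notes: half note = 8; eighth = 2; quarter = 4.
Adding: 8 + 2 + 4 = 14.
14 falls short of 18, so the answer is No.

No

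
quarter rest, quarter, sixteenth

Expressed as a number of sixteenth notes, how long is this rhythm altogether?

9

Convert each value to sixteenth notes: quarter rest = 4; quarter = 4; sixteenth = 1.
Sum: 4 + 4 + 1 = 9 sixteenth notes.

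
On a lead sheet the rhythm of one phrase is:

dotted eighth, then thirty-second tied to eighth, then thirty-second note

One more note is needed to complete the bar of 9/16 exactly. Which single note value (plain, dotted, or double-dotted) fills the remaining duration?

The bar of 9/16 = 18 thirty-second notes.
In thirty-second notes: dotted eighth = 6; thirty-second tied to eighth (thirty-second + eighth) = 5; thirty-second note = 1.
Altogether 6 + 5 + 1 = 12.
Remaining: 18 − 12 = 6 thirty-second notes, which is a dotted eighth note.

dotted eighth note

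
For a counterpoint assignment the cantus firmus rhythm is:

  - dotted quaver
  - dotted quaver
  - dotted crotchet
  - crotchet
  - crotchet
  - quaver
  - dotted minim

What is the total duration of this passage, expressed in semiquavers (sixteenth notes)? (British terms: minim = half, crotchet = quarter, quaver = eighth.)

34

Each duration in sixteenth notes: dotted quaver = 3; dotted quaver = 3; dotted crotchet = 6; crotchet = 4; crotchet = 4; quaver = 2; dotted minim = 12.
Total: 3 + 3 + 6 + 4 + 4 + 2 + 12 = 34 sixteenth notes.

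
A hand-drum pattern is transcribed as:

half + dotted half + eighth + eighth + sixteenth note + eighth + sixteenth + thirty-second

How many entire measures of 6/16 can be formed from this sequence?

One bar of 6/16 = 12 thirty-second notes.
In thirty-second notes: half = 16; dotted half = 24; eighth = 4; eighth = 4; sixteenth note = 2; eighth = 4; sixteenth = 2; thirty-second = 1.
Adding: 16 + 24 + 4 + 4 + 2 + 4 + 2 + 1 = 57.
57 ÷ 12 = 4 complete bars with 9 left over.

4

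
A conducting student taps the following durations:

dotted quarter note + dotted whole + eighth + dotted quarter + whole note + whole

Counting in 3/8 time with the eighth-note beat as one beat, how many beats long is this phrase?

One eighth-note beat = 2 sixteenth notes.
Working in sixteenth notes: dotted quarter note = 6; dotted whole = 24; eighth = 2; dotted quarter = 6; whole note = 16; whole = 16.
Adding: 6 + 24 + 2 + 6 + 16 + 16 = 70.
70 ÷ 2 = 35 beats.

35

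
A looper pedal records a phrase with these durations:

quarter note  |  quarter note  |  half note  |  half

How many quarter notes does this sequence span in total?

Convert each value to quarter notes: quarter note = 1; quarter note = 1; half note = 2; half = 2.
Total: 1 + 1 + 2 + 2 = 6 quarter notes.

6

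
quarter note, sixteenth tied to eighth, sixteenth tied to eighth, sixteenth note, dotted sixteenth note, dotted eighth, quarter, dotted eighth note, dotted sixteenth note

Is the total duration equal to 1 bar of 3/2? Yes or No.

One bar of 3/2 = 48 thirty-second notes.
Convert each value to thirty-second notes: quarter note = 8; sixteenth tied to eighth (sixteenth + eighth) = 6; sixteenth tied to eighth (sixteenth + eighth) = 6; sixteenth note = 2; dotted sixteenth note = 3; dotted eighth = 6; quarter = 8; dotted eighth note = 6; dotted sixteenth note = 3.
Altogether 8 + 6 + 6 + 2 + 3 + 6 + 8 + 6 + 3 = 48.
48 equals 48, so the answer is Yes.

Yes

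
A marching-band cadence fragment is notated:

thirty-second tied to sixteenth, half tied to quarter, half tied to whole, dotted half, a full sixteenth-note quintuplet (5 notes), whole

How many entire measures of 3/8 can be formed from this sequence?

11

One bar of 3/8 = 12 thirty-second notes.
Convert each value to thirty-second notes: thirty-second tied to sixteenth (thirty-second + sixteenth) = 3; half tied to quarter (half + quarter) = 24; half tied to whole (half + whole) = 48; dotted half = 24; a full sixteenth-note quintuplet (5 notes) (five quintuplet sixteenths span one quarter) = 8; whole = 32.
Adding: 3 + 24 + 48 + 24 + 8 + 32 = 139.
139 ÷ 12 = 11 complete bars with 7 left over.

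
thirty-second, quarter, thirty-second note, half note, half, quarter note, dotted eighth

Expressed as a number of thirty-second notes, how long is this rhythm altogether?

In thirty-second notes: thirty-second = 1; quarter = 8; thirty-second note = 1; half note = 16; half = 16; quarter note = 8; dotted eighth = 6.
Sum: 1 + 8 + 1 + 16 + 16 + 8 + 6 = 56 thirty-second notes.

56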